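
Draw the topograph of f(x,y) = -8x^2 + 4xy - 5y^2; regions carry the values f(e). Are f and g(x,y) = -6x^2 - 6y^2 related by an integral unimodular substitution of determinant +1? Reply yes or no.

D₁ = -144, D₂ = -144
f is negative-definite; reduce −f:
−f: flip: (8,-4,5)→(5,4,8)
−f: reduced (well bottom): (5,4,8) with a≤c, −a<b≤a
flip sign back: reduced form of f is (-5,-4,-8)
g is negative-definite; reduce −g:
−g: reduced (well bottom): (6,0,6) with a≤c, −a<b≤a
flip sign back: reduced form of g is (-6,0,-6)
reduced forms (-5, -4, -8) vs (-6, 0, -6) ⇒ inequivalent

no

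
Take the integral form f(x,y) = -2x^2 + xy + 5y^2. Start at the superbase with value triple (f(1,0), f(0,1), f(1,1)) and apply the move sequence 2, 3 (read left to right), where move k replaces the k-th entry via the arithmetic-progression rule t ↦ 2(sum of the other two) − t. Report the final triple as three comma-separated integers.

start (-2,5,4) = (f(1,0),f(0,1),f(1,1))
replace slot 2: 2·((-2)+4) − 5 = -1 → (-2,-1,4)
replace slot 3: 2·((-2)+(-1)) − 4 = -10 → (-2,-1,-10)

-2,-1,-10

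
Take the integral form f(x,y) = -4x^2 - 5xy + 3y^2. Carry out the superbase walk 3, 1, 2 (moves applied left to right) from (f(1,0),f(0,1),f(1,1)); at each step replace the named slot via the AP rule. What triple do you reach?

start (-4,3,-6) = (f(1,0),f(0,1),f(1,1))
replace slot 3: 2·((-4)+3) − (-6) = 4 → (-4,3,4)
replace slot 1: 2·(3+4) − (-4) = 18 → (18,3,4)
replace slot 2: 2·(18+4) − 3 = 41 → (18,41,4)

18,41,4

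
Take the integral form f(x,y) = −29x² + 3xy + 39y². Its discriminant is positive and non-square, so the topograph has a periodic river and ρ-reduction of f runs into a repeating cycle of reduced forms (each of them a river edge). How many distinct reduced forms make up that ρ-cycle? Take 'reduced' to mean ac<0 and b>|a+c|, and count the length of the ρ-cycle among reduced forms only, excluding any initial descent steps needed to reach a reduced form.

D = 4533, ⌊√D⌋ = 67
descent: ρ → (39,-3,-29)
descent: ρ → (-29,61,7)  [lands on river]
river: ρ → (7,65,-11)
river: ρ → (-11,67,1)
river: ρ → (1,67,-11)
river: ρ → (-11,65,7)
river: ρ → (7,61,-29)
river: ρ → (-29,55,13)
river: ρ → (13,49,-41)
river: ρ → (-41,33,21)
river: ρ → (21,51,-23)
river: ρ → (-23,41,31)
river: ρ → (31,21,-33)
river: ρ → (-33,45,19)
river: ρ → (19,31,-47)
river: ρ → (-47,63,3)
river: ρ → (3,63,-47)
river: ρ → (-47,31,19)
river: ρ → (19,45,-33)
river: ρ → (-33,21,31)
river: ρ → (31,41,-23)
river: ρ → (-23,51,21)
river: ρ → (21,33,-41)
river: ρ → (-41,49,13)
river: ρ → (13,55,-29)
ρ-cycle length = 24 (tail of 2 descent steps not counted)

24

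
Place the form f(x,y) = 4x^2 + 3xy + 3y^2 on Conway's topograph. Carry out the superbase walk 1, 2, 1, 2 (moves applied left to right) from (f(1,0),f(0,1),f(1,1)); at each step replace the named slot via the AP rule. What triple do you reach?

start (4,3,10) = (f(1,0),f(0,1),f(1,1))
replace slot 1: 2·(3+10) − 4 = 22 → (22,3,10)
replace slot 2: 2·(22+10) − 3 = 61 → (22,61,10)
replace slot 1: 2·(61+10) − 22 = 120 → (120,61,10)
replace slot 2: 2·(120+10) − 61 = 199 → (120,199,10)

120,199,10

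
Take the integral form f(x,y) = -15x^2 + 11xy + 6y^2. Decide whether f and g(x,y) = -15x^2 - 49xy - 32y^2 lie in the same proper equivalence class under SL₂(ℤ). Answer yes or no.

D₁ = 481, D₂ = 481
river cycle of f (length 26): (6, 13, -13), (-13, 13, 6), (6, 11, -15), (-15, 19, 2), (2, 21, -5), (-5, 19, 6), (6, 17, -8), (-8, 15, 8), (8, 17, -6), (-6, 19, 5), … (16 more)
river cycle of g (length 26): (2, 19, -15), (-15, 11, 6), (6, 13, -13), (-13, 13, 6), (6, 11, -15), (-15, 19, 2), (2, 21, -5), (-5, 19, 6), (6, 17, -8), (-8, 15, 8), … (16 more)
cycles coincide ⇒ equivalent

yes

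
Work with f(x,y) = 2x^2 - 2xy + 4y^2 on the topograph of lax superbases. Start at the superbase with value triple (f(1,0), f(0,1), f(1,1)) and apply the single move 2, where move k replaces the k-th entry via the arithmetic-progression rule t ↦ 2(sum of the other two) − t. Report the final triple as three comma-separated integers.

start (2,4,4) = (f(1,0),f(0,1),f(1,1))
replace slot 2: 2·(2+4) − 4 = 8 → (2,8,4)

2,8,4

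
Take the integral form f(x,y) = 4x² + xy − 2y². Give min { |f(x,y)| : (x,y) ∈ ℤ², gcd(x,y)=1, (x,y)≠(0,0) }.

descent: ρ → (-2,3,3)  [lands on river]
river: ρ → (3,3,-2)
river: ρ → (-2,5,1)
river: ρ → (1,5,-2)
closes: descent 1, river 4
min |a| on river = 1

1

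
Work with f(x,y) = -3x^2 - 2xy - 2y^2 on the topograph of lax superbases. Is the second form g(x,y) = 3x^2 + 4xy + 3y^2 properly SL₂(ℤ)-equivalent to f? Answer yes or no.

D₁ = -20, D₂ = -20
f is negative-definite; reduce −f:
−f: flip: (3,2,2)→(2,-2,3)
−f: translate: b→2 (≡-2 mod 4), so (2,-2,3)→(2,2,3)
−f: reduced (well bottom): (2,2,3) with a≤c, −a<b≤a
flip sign back: reduced form of f is (-2,-2,-3)
g: translate: b→-2 (≡4 mod 6), so (3,4,3)→(3,-2,2)
g: flip: (3,-2,2)→(2,2,3)
g: reduced (well bottom): (2,2,3) with a≤c, −a<b≤a
reduced forms (-2, -2, -3) vs (2, 2, 3) ⇒ inequivalent

no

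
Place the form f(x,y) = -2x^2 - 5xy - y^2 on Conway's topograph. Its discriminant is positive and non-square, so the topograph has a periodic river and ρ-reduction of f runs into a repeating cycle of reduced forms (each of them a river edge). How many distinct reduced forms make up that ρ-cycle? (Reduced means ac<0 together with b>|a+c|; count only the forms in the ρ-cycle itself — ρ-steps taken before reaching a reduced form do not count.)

D = 17, ⌊√D⌋ = 4
descent: ρ → (-1,3,2)  [lands on river]
river: ρ → (2,1,-2)
river: ρ → (-2,3,1)
river: ρ → (1,3,-2)
river: ρ → (-2,1,2)
river: ρ → (2,3,-1)
ρ-cycle length = 6 (tail of 1 descent step not counted)

6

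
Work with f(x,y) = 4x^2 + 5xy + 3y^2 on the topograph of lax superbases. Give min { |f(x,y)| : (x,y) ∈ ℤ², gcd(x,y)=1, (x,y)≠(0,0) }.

translate: b→-3 (≡5 mod 8), so (4,5,3)→(4,-3,2)
flip: (4,-3,2)→(2,3,4)
translate: b→-1 (≡3 mod 4), so (2,3,4)→(2,-1,3)
reduced (well bottom): (2,-1,3) with a≤c, −a<b≤a
well minimum = a = 2

2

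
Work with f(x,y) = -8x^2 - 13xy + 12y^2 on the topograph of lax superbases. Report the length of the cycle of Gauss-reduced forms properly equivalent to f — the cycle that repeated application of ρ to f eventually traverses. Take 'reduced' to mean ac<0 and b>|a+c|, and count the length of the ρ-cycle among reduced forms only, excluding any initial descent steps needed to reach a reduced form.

D = 553, ⌊√D⌋ = 23
descent: ρ → (12,13,-8)  [lands on river]
river: ρ → (-8,19,6)
river: ρ → (6,17,-11)
river: ρ → (-11,5,12)
river: ρ → (12,19,-4)
river: ρ → (-4,21,7)
river: ρ → (7,21,-4)
river: ρ → (-4,19,12)
river: ρ → (12,5,-11)
river: ρ → (-11,17,6)
river: ρ → (6,19,-8)
river: ρ → (-8,13,12)
river: ρ → (12,11,-9)
river: ρ → (-9,7,14)
river: ρ → (14,21,-2)
river: ρ → (-2,23,3)
river: ρ → (3,19,-16)
river: ρ → (-16,13,6)
river: ρ → (6,23,-1)
river: ρ → (-1,23,6)
river: ρ → (6,13,-16)
river: ρ → (-16,19,3)
river: ρ → (3,23,-2)
river: ρ → (-2,21,14)
river: ρ → (14,7,-9)
river: ρ → (-9,11,12)
ρ-cycle length = 26 (tail of 1 descent step not counted)

26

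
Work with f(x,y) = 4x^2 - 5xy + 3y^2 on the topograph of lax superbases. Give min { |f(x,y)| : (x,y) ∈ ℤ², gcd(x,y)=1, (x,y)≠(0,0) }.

translate: b→3 (≡-5 mod 8), so (4,-5,3)→(4,3,2)
flip: (4,3,2)→(2,-3,4)
translate: b→1 (≡-3 mod 4), so (2,-3,4)→(2,1,3)
reduced (well bottom): (2,1,3) with a≤c, −a<b≤a
well minimum = a = 2

2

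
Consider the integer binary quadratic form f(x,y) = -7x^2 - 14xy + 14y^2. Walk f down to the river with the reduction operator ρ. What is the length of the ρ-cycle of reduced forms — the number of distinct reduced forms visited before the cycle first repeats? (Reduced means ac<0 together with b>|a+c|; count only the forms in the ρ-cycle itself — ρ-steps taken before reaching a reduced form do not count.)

D = 588, ⌊√D⌋ = 24
descent: ρ → (14,14,-7)  [lands on river]
river: ρ → (-7,14,14)
ρ-cycle length = 2 (tail of 1 descent step not counted)

2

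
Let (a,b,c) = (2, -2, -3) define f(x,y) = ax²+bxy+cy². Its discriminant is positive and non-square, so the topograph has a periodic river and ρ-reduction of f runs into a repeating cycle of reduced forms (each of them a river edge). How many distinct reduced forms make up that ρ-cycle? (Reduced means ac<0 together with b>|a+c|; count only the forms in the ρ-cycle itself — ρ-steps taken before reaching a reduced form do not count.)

D = 28, ⌊√D⌋ = 5
descent: ρ → (-3,2,2)  [lands on river]
river: ρ → (2,2,-3)
river: ρ → (-3,4,1)
river: ρ → (1,4,-3)
ρ-cycle length = 4 (tail of 1 descent step not counted)

4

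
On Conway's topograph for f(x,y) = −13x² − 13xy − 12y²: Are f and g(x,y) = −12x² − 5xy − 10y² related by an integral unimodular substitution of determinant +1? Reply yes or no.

D₁ = -455, D₂ = -455
f is negative-definite; reduce −f:
−f: flip: (13,13,12)→(12,-13,13)
−f: translate: b→11 (≡-13 mod 24), so (12,-13,13)→(12,11,12)
−f: reduced (well bottom): (12,11,12) with a≤c, −a<b≤a
flip sign back: reduced form of f is (-12,-11,-12)
g is negative-definite; reduce −g:
−g: flip: (12,5,10)→(10,-5,12)
−g: reduced (well bottom): (10,-5,12) with a≤c, −a<b≤a
flip sign back: reduced form of g is (-10,5,-12)
reduced forms (-12, -11, -12) vs (-10, 5, -12) ⇒ inequivalent

no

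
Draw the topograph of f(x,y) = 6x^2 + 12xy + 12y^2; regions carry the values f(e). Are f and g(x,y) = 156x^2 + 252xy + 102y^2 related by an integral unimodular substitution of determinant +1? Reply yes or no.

D₁ = -144, D₂ = -144
f: translate: b→0 (≡12 mod 12), so (6,12,12)→(6,0,6)
f: reduced (well bottom): (6,0,6) with a≤c, −a<b≤a
g: translate: b→-60 (≡252 mod 312), so (156,252,102)→(156,-60,6)
g: flip: (156,-60,6)→(6,60,156)
g: translate: b→0 (≡60 mod 12), so (6,60,156)→(6,0,6)
g: reduced (well bottom): (6,0,6) with a≤c, −a<b≤a
reduced forms (6, 0, 6) vs (6, 0, 6) ⇒ equivalent

yes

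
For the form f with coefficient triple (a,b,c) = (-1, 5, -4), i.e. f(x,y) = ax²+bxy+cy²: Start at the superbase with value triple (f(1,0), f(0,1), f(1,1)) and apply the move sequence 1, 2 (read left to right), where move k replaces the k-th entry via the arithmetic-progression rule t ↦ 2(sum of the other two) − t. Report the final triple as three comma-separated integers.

start (-1,-4,0) = (f(1,0),f(0,1),f(1,1))
replace slot 1: 2·((-4)+0) − (-1) = -7 → (-7,-4,0)
replace slot 2: 2·((-7)+0) − (-4) = -10 → (-7,-10,0)

-7,-10,0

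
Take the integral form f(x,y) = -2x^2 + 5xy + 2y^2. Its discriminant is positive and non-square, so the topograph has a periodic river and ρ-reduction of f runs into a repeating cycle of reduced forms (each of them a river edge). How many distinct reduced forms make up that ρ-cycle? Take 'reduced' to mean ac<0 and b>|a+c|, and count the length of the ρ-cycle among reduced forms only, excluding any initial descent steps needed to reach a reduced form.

D = 41, ⌊√D⌋ = 6
river: ρ → (2,3,-4)
river: ρ → (-4,5,1)
river: ρ → (1,5,-4)
river: ρ → (-4,3,2)
river: ρ → (2,5,-2)
river: ρ → (-2,3,4)
river: ρ → (4,5,-1)
river: ρ → (-1,5,4)
river: ρ → (4,3,-2)
river: ρ → (-2,5,2)
ρ-cycle length = 10 (tail of 0 descent steps not counted)

10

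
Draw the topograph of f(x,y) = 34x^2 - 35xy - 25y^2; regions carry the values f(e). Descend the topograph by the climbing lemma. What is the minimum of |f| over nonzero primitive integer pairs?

descent: ρ → (-25,35,34)  [lands on river]
river: ρ → (34,33,-26)
river: ρ → (-26,19,41)
river: ρ → (41,63,-4)
river: ρ → (-4,65,25)
river: ρ → (25,35,-34)
river: ρ → (-34,33,26)
river: ρ → (26,19,-41)
river: ρ → (-41,63,4)
river: ρ → (4,65,-25)
closes: descent 1, river 10
min |a| on river = 4

4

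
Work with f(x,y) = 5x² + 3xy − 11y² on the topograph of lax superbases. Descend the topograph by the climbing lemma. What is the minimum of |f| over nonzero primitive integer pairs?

descent: ρ → (-11,-3,5)
descent: ρ → (5,13,-3)  [lands on river]
river: ρ → (-3,11,9)
river: ρ → (9,7,-5)
river: ρ → (-5,13,3)
river: ρ → (3,11,-9)
river: ρ → (-9,7,5)
closes: descent 2, river 6
min |a| on river = 3

3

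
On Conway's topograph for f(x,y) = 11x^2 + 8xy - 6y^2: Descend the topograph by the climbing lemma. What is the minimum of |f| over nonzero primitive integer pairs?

river: ρ → (-6,16,3)
river: ρ → (3,14,-11)
river: ρ → (-11,8,6)
river: ρ → (6,16,-3)
river: ρ → (-3,14,11)
river: ρ → (11,8,-6)
closes: descent 0, river 6
min |a| on river = 3

3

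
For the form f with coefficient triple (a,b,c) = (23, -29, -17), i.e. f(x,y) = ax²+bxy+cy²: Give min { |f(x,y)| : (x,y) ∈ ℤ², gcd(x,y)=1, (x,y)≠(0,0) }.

descent: ρ → (-17,29,23)  [lands on river]
river: ρ → (23,17,-23)
river: ρ → (-23,29,17)
river: ρ → (17,39,-13)
river: ρ → (-13,39,17)
river: ρ → (17,29,-23)
river: ρ → (-23,17,23)
river: ρ → (23,29,-17)
river: ρ → (-17,39,13)
river: ρ → (13,39,-17)
closes: descent 1, river 10
min |a| on river = 13

13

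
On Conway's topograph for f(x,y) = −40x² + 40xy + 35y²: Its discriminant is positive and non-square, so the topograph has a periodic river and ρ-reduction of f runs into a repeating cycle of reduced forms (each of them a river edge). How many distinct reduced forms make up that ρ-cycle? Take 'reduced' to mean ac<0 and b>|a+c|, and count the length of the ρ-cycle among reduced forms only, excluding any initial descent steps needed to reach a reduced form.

D = 7200, ⌊√D⌋ = 84
river: ρ → (35,30,-45)
river: ρ → (-45,60,20)
river: ρ → (20,60,-45)
river: ρ → (-45,30,35)
river: ρ → (35,40,-40)
river: ρ → (-40,40,35)
ρ-cycle length = 6 (tail of 0 descent steps not counted)

6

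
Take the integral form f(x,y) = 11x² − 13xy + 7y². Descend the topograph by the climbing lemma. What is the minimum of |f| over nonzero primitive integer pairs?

translate: b→9 (≡-13 mod 22), so (11,-13,7)→(11,9,5)
flip: (11,9,5)→(5,-9,11)
translate: b→1 (≡-9 mod 10), so (5,-9,11)→(5,1,7)
reduced (well bottom): (5,1,7) with a≤c, −a<b≤a
well minimum = a = 5

5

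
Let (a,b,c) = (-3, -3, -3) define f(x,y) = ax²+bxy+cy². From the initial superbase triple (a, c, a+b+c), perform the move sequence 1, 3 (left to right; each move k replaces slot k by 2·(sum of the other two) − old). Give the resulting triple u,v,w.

start (-3,-3,-9) = (f(1,0),f(0,1),f(1,1))
replace slot 1: 2·((-3)+(-9)) − (-3) = -21 → (-21,-3,-9)
replace slot 3: 2·((-21)+(-3)) − (-9) = -39 → (-21,-3,-39)

-21,-3,-39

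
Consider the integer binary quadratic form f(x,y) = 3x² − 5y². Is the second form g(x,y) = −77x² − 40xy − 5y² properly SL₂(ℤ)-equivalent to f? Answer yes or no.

D₁ = 60, D₂ = 60
river cycle of f (length 2): (3, 6, -2), (-2, 6, 3)
river cycle of g (length 2): (3, 6, -2), (-2, 6, 3)
cycles coincide ⇒ equivalent

yes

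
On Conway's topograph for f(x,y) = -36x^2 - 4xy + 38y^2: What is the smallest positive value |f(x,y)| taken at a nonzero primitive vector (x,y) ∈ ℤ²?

descent: ρ → (38,4,-36)  [lands on river]
river: ρ → (-36,68,6)
river: ρ → (6,64,-58)
river: ρ → (-58,52,12)
river: ρ → (12,68,-18)
river: ρ → (-18,40,54)
river: ρ → (54,68,-4)
river: ρ → (-4,68,54)
river: ρ → (54,40,-18)
river: ρ → (-18,68,12)
river: ρ → (12,52,-58)
river: ρ → (-58,64,6)
river: ρ → (6,68,-36)
river: ρ → (-36,4,38)
river: ρ → (38,72,-2)
river: ρ → (-2,72,38)
closes: descent 1, river 16
min |a| on river = 2

2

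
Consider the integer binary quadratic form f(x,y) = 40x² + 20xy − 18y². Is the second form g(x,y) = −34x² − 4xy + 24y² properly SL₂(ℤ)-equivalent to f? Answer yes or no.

D₁ = 3280, D₂ = 3280
river cycle of f (length 8): (-18, 52, 8), (8, 44, -42), (-42, 40, 10), (10, 40, -42), (-42, 44, 8), (8, 52, -18), (-18, 56, 2), (2, 56, -18)
river cycle of g (length 12): (24, 52, -6), (-6, 56, 6), (6, 52, -24), (-24, 44, 14), (14, 40, -30), (-30, 20, 24), (24, 28, -26), (-26, 24, 26), (26, 28, -24), (-24, 20, 30), … (2 more)
cycles differ ⇒ inequivalent

no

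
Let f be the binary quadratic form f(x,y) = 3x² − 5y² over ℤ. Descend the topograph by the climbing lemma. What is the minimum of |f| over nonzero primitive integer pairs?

descent: ρ → (-5,0,3)
descent: ρ → (3,6,-2)  [lands on river]
river: ρ → (-2,6,3)
closes: descent 2, river 2
min |a| on river = 2

2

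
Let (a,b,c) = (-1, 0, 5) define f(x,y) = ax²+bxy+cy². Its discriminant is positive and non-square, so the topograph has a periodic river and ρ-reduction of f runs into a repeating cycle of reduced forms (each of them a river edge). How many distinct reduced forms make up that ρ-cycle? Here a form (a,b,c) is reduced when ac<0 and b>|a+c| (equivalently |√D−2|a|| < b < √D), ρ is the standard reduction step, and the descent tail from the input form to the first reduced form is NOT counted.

D = 20, ⌊√D⌋ = 4
descent: ρ → (5,0,-1)
descent: ρ → (-1,4,1)  [lands on river]
river: ρ → (1,4,-1)
ρ-cycle length = 2 (tail of 2 descent steps not counted)

2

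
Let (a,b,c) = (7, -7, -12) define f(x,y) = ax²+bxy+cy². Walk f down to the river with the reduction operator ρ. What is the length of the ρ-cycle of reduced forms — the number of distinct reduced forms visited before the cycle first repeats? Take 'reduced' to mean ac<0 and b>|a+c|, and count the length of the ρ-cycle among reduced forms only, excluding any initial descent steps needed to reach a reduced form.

D = 385, ⌊√D⌋ = 19
descent: ρ → (-12,7,7)  [lands on river]
river: ρ → (7,7,-12)
river: ρ → (-12,17,2)
river: ρ → (2,19,-3)
river: ρ → (-3,17,8)
river: ρ → (8,15,-5)
river: ρ → (-5,15,8)
river: ρ → (8,17,-3)
river: ρ → (-3,19,2)
river: ρ → (2,17,-12)
ρ-cycle length = 10 (tail of 1 descent step not counted)

10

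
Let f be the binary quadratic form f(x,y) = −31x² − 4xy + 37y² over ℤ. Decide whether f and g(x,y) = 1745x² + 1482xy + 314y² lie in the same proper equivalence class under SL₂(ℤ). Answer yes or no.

D₁ = 4604, D₂ = 4604
river cycle of f (length 20): (-31, 58, 10), (10, 62, -19), (-19, 52, 25), (25, 48, -23), (-23, 44, 29), (29, 14, -38), (-38, 62, 5), (5, 58, -62), (-62, 66, 1), (1, 66, -62), … (10 more)
river cycle of g (length 20): (-31, 58, 10), (10, 62, -19), (-19, 52, 25), (25, 48, -23), (-23, 44, 29), (29, 14, -38), (-38, 62, 5), (5, 58, -62), (-62, 66, 1), (1, 66, -62), … (10 more)
cycles coincide ⇒ equivalent

yes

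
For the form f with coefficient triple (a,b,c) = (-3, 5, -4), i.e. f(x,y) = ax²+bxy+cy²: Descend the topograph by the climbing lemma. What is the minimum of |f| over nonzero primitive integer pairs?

translate: b→1 (≡-5 mod 6), so (3,-5,4)→(3,1,2)
flip: (3,1,2)→(2,-1,3)
reduced (well bottom): (2,-1,3) with a≤c, −a<b≤a
well minimum |f| = |-2| = 2 (negative-definite)

2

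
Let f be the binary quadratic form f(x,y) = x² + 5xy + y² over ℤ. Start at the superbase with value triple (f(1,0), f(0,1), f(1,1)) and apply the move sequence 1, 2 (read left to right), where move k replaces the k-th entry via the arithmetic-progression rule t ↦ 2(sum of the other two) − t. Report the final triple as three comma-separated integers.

start (1,1,7) = (f(1,0),f(0,1),f(1,1))
replace slot 1: 2·(1+7) − 1 = 15 → (15,1,7)
replace slot 2: 2·(15+7) − 1 = 43 → (15,43,7)

15,43,7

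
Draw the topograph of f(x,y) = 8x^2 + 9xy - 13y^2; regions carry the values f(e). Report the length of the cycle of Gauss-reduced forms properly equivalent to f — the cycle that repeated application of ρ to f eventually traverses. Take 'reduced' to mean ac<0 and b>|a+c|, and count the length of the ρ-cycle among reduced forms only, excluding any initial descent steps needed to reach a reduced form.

D = 497, ⌊√D⌋ = 22
river: ρ → (-13,17,4)
river: ρ → (4,15,-17)
river: ρ → (-17,19,2)
river: ρ → (2,21,-7)
river: ρ → (-7,21,2)
river: ρ → (2,19,-17)
river: ρ → (-17,15,4)
river: ρ → (4,17,-13)
river: ρ → (-13,9,8)
river: ρ → (8,7,-14)
river: ρ → (-14,21,1)
river: ρ → (1,21,-14)
river: ρ → (-14,7,8)
river: ρ → (8,9,-13)
ρ-cycle length = 14 (tail of 0 descent steps not counted)

14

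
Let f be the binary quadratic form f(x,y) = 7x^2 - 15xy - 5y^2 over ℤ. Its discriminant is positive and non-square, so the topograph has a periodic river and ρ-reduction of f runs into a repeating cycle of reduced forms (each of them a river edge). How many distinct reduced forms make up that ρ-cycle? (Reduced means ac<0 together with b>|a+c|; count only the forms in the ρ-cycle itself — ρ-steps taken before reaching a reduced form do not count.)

D = 365, ⌊√D⌋ = 19
descent: ρ → (-5,15,7)  [lands on river]
river: ρ → (7,13,-7)
river: ρ → (-7,15,5)
river: ρ → (5,15,-7)
river: ρ → (-7,13,7)
river: ρ → (7,15,-5)
ρ-cycle length = 6 (tail of 1 descent step not counted)

6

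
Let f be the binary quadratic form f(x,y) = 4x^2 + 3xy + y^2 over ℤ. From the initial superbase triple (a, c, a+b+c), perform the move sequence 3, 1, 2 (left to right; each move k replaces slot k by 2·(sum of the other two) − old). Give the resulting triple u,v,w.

start (4,1,8) = (f(1,0),f(0,1),f(1,1))
replace slot 3: 2·(4+1) − 8 = 2 → (4,1,2)
replace slot 1: 2·(1+2) − 4 = 2 → (2,1,2)
replace slot 2: 2·(2+2) − 1 = 7 → (2,7,2)

2,7,2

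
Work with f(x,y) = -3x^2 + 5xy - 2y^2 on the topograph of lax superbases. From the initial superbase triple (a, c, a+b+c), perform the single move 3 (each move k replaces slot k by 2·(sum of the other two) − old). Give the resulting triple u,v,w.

start (-3,-2,0) = (f(1,0),f(0,1),f(1,1))
replace slot 3: 2·((-3)+(-2)) − 0 = -10 → (-3,-2,-10)

-3,-2,-10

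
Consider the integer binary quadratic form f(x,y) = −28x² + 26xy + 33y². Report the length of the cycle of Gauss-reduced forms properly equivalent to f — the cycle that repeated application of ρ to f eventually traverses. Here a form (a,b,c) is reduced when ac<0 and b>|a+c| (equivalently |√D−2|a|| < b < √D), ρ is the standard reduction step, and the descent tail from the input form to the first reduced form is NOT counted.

D = 4372, ⌊√D⌋ = 66
river: ρ → (33,40,-21)
river: ρ → (-21,44,29)
river: ρ → (29,14,-36)
river: ρ → (-36,58,7)
river: ρ → (7,54,-52)
river: ρ → (-52,50,9)
river: ρ → (9,58,-28)
river: ρ → (-28,54,13)
river: ρ → (13,50,-36)
river: ρ → (-36,22,27)
river: ρ → (27,32,-31)
river: ρ → (-31,30,28)
river: ρ → (28,26,-33)
river: ρ → (-33,40,21)
river: ρ → (21,44,-29)
river: ρ → (-29,14,36)
river: ρ → (36,58,-7)
river: ρ → (-7,54,52)
river: ρ → (52,50,-9)
river: ρ → (-9,58,28)
river: ρ → (28,54,-13)
river: ρ → (-13,50,36)
river: ρ → (36,22,-27)
river: ρ → (-27,32,31)
river: ρ → (31,30,-28)
river: ρ → (-28,26,33)
ρ-cycle length = 26 (tail of 0 descent steps not counted)

26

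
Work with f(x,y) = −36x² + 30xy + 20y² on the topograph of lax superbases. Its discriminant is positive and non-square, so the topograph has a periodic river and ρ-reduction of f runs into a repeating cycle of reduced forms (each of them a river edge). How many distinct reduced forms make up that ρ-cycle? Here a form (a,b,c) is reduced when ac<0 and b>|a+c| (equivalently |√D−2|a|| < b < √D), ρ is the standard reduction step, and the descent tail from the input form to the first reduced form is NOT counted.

D = 3780, ⌊√D⌋ = 61
river: ρ → (20,50,-16)
river: ρ → (-16,46,26)
river: ρ → (26,58,-4)
river: ρ → (-4,54,54)
river: ρ → (54,54,-4)
river: ρ → (-4,58,26)
river: ρ → (26,46,-16)
river: ρ → (-16,50,20)
river: ρ → (20,30,-36)
river: ρ → (-36,42,14)
river: ρ → (14,42,-36)
river: ρ → (-36,30,20)
ρ-cycle length = 12 (tail of 0 descent steps not counted)

12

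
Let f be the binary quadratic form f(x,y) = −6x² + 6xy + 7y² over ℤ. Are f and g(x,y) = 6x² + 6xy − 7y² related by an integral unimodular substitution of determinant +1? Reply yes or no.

D₁ = 204, D₂ = 204
river cycle of f (length 6): (7, 8, -5), (-5, 12, 3), (3, 12, -5), (-5, 8, 7), (7, 6, -6), (-6, 6, 7)
river cycle of g (length 6): (-7, 8, 5), (5, 12, -3), (-3, 12, 5), (5, 8, -7), (-7, 6, 6), (6, 6, -7)
cycles differ ⇒ inequivalent

no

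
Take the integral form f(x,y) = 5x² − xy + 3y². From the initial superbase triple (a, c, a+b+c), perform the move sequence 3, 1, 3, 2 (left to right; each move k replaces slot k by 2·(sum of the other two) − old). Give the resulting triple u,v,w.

start (5,3,7) = (f(1,0),f(0,1),f(1,1))
replace slot 3: 2·(5+3) − 7 = 9 → (5,3,9)
replace slot 1: 2·(3+9) − 5 = 19 → (19,3,9)
replace slot 3: 2·(19+3) − 9 = 35 → (19,3,35)
replace slot 2: 2·(19+35) − 3 = 105 → (19,105,35)

19,105,35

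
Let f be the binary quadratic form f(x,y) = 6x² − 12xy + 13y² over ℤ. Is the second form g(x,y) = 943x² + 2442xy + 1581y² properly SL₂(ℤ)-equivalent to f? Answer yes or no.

D₁ = -168, D₂ = -168
f: translate: b→0 (≡-12 mod 12), so (6,-12,13)→(6,0,7)
f: reduced (well bottom): (6,0,7) with a≤c, −a<b≤a
g: translate: b→556 (≡2442 mod 1886), so (943,2442,1581)→(943,556,82)
g: flip: (943,556,82)→(82,-556,943)
g: translate: b→-64 (≡-556 mod 164), so (82,-556,943)→(82,-64,13)
g: flip: (82,-64,13)→(13,64,82)
g: translate: b→12 (≡64 mod 26), so (13,64,82)→(13,12,6)
g: flip: (13,12,6)→(6,-12,13)
g: translate: b→0 (≡-12 mod 12), so (6,-12,13)→(6,0,7)
g: reduced (well bottom): (6,0,7) with a≤c, −a<b≤a
reduced forms (6, 0, 7) vs (6, 0, 7) ⇒ equivalent

yes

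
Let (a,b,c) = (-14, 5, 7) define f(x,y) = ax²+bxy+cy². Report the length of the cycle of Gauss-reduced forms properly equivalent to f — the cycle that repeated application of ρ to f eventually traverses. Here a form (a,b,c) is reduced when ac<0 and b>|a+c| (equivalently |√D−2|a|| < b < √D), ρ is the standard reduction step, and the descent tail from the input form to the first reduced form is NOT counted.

D = 417, ⌊√D⌋ = 20
descent: ρ → (7,9,-12)  [lands on river]
river: ρ → (-12,15,4)
river: ρ → (4,17,-8)
river: ρ → (-8,15,6)
river: ρ → (6,9,-14)
river: ρ → (-14,19,1)
river: ρ → (1,19,-14)
river: ρ → (-14,9,6)
river: ρ → (6,15,-8)
river: ρ → (-8,17,4)
river: ρ → (4,15,-12)
river: ρ → (-12,9,7)
river: ρ → (7,19,-2)
river: ρ → (-2,17,16)
river: ρ → (16,15,-3)
river: ρ → (-3,15,16)
river: ρ → (16,17,-2)
river: ρ → (-2,19,7)
ρ-cycle length = 18 (tail of 1 descent step not counted)

18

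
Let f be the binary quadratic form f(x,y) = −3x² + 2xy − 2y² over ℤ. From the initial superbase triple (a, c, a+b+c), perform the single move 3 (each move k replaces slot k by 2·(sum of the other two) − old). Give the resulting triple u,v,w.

start (-3,-2,-3) = (f(1,0),f(0,1),f(1,1))
replace slot 3: 2·((-3)+(-2)) − (-3) = -7 → (-3,-2,-7)

-3,-2,-7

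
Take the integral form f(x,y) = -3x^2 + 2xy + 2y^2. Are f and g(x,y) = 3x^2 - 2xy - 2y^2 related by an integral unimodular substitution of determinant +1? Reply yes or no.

D₁ = 28, D₂ = 28
river cycle of f (length 4): (2, 2, -3), (-3, 4, 1), (1, 4, -3), (-3, 2, 2)
river cycle of g (length 4): (-2, 2, 3), (3, 4, -1), (-1, 4, 3), (3, 2, -2)
cycles differ ⇒ inequivalent

no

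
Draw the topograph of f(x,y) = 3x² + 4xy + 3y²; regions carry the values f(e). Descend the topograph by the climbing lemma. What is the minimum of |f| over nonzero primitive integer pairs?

translate: b→-2 (≡4 mod 6), so (3,4,3)→(3,-2,2)
flip: (3,-2,2)→(2,2,3)
reduced (well bottom): (2,2,3) with a≤c, −a<b≤a
well minimum = a = 2

2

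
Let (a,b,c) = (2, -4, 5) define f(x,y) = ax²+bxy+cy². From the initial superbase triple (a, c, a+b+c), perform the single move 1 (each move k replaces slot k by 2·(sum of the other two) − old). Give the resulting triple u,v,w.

start (2,5,3) = (f(1,0),f(0,1),f(1,1))
replace slot 1: 2·(5+3) − 2 = 14 → (14,5,3)

14,5,3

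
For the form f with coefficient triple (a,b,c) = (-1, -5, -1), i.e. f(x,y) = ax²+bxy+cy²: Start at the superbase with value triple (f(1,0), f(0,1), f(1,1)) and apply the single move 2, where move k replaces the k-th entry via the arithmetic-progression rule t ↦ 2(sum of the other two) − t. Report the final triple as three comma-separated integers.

start (-1,-1,-7) = (f(1,0),f(0,1),f(1,1))
replace slot 2: 2·((-1)+(-7)) − (-1) = -15 → (-1,-15,-7)

-1,-15,-7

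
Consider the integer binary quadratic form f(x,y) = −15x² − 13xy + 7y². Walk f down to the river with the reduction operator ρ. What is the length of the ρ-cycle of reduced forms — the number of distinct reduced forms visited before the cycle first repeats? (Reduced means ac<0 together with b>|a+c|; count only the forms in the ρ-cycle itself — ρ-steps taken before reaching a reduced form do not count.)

D = 589, ⌊√D⌋ = 24
descent: ρ → (7,13,-15)  [lands on river]
river: ρ → (-15,17,5)
river: ρ → (5,23,-3)
river: ρ → (-3,19,19)
river: ρ → (19,19,-3)
river: ρ → (-3,23,5)
river: ρ → (5,17,-15)
river: ρ → (-15,13,7)
river: ρ → (7,15,-13)
river: ρ → (-13,11,9)
river: ρ → (9,7,-15)
river: ρ → (-15,23,1)
river: ρ → (1,23,-15)
river: ρ → (-15,7,9)
river: ρ → (9,11,-13)
river: ρ → (-13,15,7)
ρ-cycle length = 16 (tail of 1 descent step not counted)

16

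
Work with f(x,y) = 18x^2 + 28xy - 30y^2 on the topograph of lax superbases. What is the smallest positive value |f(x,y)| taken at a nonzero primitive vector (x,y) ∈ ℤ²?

river: ρ → (-30,32,16)
river: ρ → (16,32,-30)
river: ρ → (-30,28,18)
river: ρ → (18,44,-14)
river: ρ → (-14,40,24)
river: ρ → (24,8,-30)
river: ρ → (-30,52,2)
river: ρ → (2,52,-30)
river: ρ → (-30,8,24)
river: ρ → (24,40,-14)
river: ρ → (-14,44,18)
river: ρ → (18,28,-30)
closes: descent 0, river 12
min |a| on river = 2

2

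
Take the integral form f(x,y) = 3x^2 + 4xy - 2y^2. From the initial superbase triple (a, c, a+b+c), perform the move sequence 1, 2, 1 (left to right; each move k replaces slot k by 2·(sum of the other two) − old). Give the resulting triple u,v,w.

start (3,-2,5) = (f(1,0),f(0,1),f(1,1))
replace slot 1: 2·((-2)+5) − 3 = 3 → (3,-2,5)
replace slot 2: 2·(3+5) − (-2) = 18 → (3,18,5)
replace slot 1: 2·(18+5) − 3 = 43 → (43,18,5)

43,18,5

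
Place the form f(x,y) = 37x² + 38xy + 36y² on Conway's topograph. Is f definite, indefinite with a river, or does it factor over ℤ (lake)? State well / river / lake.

D = b²−4ac = 38² − 4·37·36 = -3884
D < 0 ⇒ definite ⇒ every region one sign ⇒ single well

well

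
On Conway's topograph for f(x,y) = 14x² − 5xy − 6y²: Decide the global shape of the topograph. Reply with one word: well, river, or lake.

D = b²−4ac = (-5)² − 4·14·(-6) = 361
D = 19² is a perfect square ⇒ form factors over ℤ ⇒ lakes

lake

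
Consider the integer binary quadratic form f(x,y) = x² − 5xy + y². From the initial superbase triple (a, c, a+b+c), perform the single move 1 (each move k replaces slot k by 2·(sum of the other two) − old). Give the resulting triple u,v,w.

start (1,1,-3) = (f(1,0),f(0,1),f(1,1))
replace slot 1: 2·(1+(-3)) − 1 = -5 → (-5,1,-3)

-5,1,-3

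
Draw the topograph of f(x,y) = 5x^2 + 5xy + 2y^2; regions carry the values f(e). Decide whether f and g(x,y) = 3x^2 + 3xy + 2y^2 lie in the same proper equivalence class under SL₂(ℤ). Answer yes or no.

D₁ = -15, D₂ = -15
f: flip: (5,5,2)→(2,-5,5)
f: translate: b→-1 (≡-5 mod 4), so (2,-5,5)→(2,-1,2)
f: flip: (2,-1,2)→(2,1,2)
f: reduced (well bottom): (2,1,2) with a≤c, −a<b≤a
g: flip: (3,3,2)→(2,-3,3)
g: translate: b→1 (≡-3 mod 4), so (2,-3,3)→(2,1,2)
g: reduced (well bottom): (2,1,2) with a≤c, −a<b≤a
reduced forms (2, 1, 2) vs (2, 1, 2) ⇒ equivalent

yes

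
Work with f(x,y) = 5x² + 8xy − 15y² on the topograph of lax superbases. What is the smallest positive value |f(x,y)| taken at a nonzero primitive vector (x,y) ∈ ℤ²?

descent: ρ → (-15,-8,5)
descent: ρ → (5,18,-2)  [lands on river]
river: ρ → (-2,18,5)
river: ρ → (5,12,-11)
river: ρ → (-11,10,6)
river: ρ → (6,14,-7)
river: ρ → (-7,14,6)
river: ρ → (6,10,-11)
river: ρ → (-11,12,5)
closes: descent 2, river 8
min |a| on river = 2

2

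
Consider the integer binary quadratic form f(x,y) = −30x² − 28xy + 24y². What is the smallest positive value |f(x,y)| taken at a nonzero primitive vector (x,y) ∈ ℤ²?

descent: ρ → (24,28,-30)  [lands on river]
river: ρ → (-30,32,22)
river: ρ → (22,56,-6)
river: ρ → (-6,52,40)
river: ρ → (40,28,-18)
river: ρ → (-18,44,24)
river: ρ → (24,52,-10)
river: ρ → (-10,48,34)
river: ρ → (34,20,-24)
river: ρ → (-24,28,30)
river: ρ → (30,32,-22)
river: ρ → (-22,56,6)
river: ρ → (6,52,-40)
river: ρ → (-40,28,18)
river: ρ → (18,44,-24)
river: ρ → (-24,52,10)
river: ρ → (10,48,-34)
river: ρ → (-34,20,24)
closes: descent 1, river 18
min |a| on river = 6

6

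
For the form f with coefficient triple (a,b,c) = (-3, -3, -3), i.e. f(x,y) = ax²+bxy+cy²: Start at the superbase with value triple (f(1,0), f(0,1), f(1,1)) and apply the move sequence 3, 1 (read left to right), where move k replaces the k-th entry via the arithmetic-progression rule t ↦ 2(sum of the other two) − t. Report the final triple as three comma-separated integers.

start (-3,-3,-9) = (f(1,0),f(0,1),f(1,1))
replace slot 3: 2·((-3)+(-3)) − (-9) = -3 → (-3,-3,-3)
replace slot 1: 2·((-3)+(-3)) − (-3) = -9 → (-9,-3,-3)

-9,-3,-3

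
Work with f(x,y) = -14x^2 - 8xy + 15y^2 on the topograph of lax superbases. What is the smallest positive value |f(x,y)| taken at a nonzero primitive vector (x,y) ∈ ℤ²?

descent: ρ → (15,8,-14)  [lands on river]
river: ρ → (-14,20,9)
river: ρ → (9,16,-18)
river: ρ → (-18,20,7)
river: ρ → (7,22,-15)
river: ρ → (-15,8,14)
river: ρ → (14,20,-9)
river: ρ → (-9,16,18)
river: ρ → (18,20,-7)
river: ρ → (-7,22,15)
closes: descent 1, river 10
min |a| on river = 7

7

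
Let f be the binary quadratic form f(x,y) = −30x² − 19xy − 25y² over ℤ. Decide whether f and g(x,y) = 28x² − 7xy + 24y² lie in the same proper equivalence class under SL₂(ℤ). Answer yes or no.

D₁ = -2639, D₂ = -2639
f is negative-definite; reduce −f:
−f: flip: (30,19,25)→(25,-19,30)
−f: reduced (well bottom): (25,-19,30) with a≤c, −a<b≤a
flip sign back: reduced form of f is (-25,19,-30)
g: flip: (28,-7,24)→(24,7,28)
g: reduced (well bottom): (24,7,28) with a≤c, −a<b≤a
reduced forms (-25, 19, -30) vs (24, 7, 28) ⇒ inequivalent

no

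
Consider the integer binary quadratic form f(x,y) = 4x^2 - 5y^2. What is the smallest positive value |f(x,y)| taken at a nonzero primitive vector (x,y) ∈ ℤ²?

descent: ρ → (-5,0,4)
descent: ρ → (4,8,-1)  [lands on river]
river: ρ → (-1,8,4)
closes: descent 2, river 2
min |a| on river = 1

1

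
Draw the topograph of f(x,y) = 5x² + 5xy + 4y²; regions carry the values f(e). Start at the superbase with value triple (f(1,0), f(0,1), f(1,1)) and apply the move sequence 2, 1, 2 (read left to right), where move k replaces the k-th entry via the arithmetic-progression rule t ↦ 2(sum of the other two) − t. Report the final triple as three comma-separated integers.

start (5,4,14) = (f(1,0),f(0,1),f(1,1))
replace slot 2: 2·(5+14) − 4 = 34 → (5,34,14)
replace slot 1: 2·(34+14) − 5 = 91 → (91,34,14)
replace slot 2: 2·(91+14) − 34 = 176 → (91,176,14)

91,176,14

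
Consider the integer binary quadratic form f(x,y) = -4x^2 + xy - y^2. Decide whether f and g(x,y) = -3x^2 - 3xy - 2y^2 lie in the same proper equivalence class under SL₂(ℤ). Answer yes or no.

D₁ = -15, D₂ = -15
f is negative-definite; reduce −f:
−f: flip: (4,-1,1)→(1,1,4)
−f: reduced (well bottom): (1,1,4) with a≤c, −a<b≤a
flip sign back: reduced form of f is (-1,-1,-4)
g is negative-definite; reduce −g:
−g: flip: (3,3,2)→(2,-3,3)
−g: translate: b→1 (≡-3 mod 4), so (2,-3,3)→(2,1,2)
−g: reduced (well bottom): (2,1,2) with a≤c, −a<b≤a
flip sign back: reduced form of g is (-2,-1,-2)
reduced forms (-1, -1, -4) vs (-2, -1, -2) ⇒ inequivalent

no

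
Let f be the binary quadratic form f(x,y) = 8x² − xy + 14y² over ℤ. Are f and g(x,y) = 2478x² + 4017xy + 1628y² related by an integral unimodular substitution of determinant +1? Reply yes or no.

D₁ = -447, D₂ = -447
f: reduced (well bottom): (8,-1,14) with a≤c, −a<b≤a
g: translate: b→-939 (≡4017 mod 4956), so (2478,4017,1628)→(2478,-939,89)
g: flip: (2478,-939,89)→(89,939,2478)
g: translate: b→49 (≡939 mod 178), so (89,939,2478)→(89,49,8)
g: flip: (89,49,8)→(8,-49,89)
g: translate: b→-1 (≡-49 mod 16), so (8,-49,89)→(8,-1,14)
g: reduced (well bottom): (8,-1,14) with a≤c, −a<b≤a
reduced forms (8, -1, 14) vs (8, -1, 14) ⇒ equivalent

yes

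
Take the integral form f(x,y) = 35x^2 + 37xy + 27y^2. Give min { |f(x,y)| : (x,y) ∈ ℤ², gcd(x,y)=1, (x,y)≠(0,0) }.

translate: b→-33 (≡37 mod 70), so (35,37,27)→(35,-33,25)
flip: (35,-33,25)→(25,33,35)
translate: b→-17 (≡33 mod 50), so (25,33,35)→(25,-17,27)
reduced (well bottom): (25,-17,27) with a≤c, −a<b≤a
well minimum = a = 25

25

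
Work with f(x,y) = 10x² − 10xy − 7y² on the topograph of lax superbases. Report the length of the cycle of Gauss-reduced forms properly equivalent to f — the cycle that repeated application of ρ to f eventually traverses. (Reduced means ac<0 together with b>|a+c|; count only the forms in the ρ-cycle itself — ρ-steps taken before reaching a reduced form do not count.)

D = 380, ⌊√D⌋ = 19
descent: ρ → (-7,10,10)  [lands on river]
river: ρ → (10,10,-7)
river: ρ → (-7,18,2)
river: ρ → (2,18,-7)
ρ-cycle length = 4 (tail of 1 descent step not counted)

4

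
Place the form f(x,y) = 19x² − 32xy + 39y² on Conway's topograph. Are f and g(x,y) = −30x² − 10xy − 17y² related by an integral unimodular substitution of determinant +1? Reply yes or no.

D₁ = -1940, D₂ = -1940
f: translate: b→6 (≡-32 mod 38), so (19,-32,39)→(19,6,26)
f: reduced (well bottom): (19,6,26) with a≤c, −a<b≤a
g is negative-definite; reduce −g:
−g: flip: (30,10,17)→(17,-10,30)
−g: reduced (well bottom): (17,-10,30) with a≤c, −a<b≤a
flip sign back: reduced form of g is (-17,10,-30)
reduced forms (19, 6, 26) vs (-17, 10, -30) ⇒ inequivalent

no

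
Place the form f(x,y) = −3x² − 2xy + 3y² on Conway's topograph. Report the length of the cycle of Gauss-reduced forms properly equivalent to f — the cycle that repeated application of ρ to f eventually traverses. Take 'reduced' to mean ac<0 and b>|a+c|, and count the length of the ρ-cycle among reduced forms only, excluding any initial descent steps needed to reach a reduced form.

D = 40, ⌊√D⌋ = 6
descent: ρ → (3,2,-3)  [lands on river]
river: ρ → (-3,4,2)
river: ρ → (2,4,-3)
river: ρ → (-3,2,3)
river: ρ → (3,4,-2)
river: ρ → (-2,4,3)
ρ-cycle length = 6 (tail of 1 descent step not counted)

6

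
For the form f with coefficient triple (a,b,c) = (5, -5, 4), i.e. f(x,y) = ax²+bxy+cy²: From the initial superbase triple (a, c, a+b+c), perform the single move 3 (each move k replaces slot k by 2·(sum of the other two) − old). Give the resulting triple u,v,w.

start (5,4,4) = (f(1,0),f(0,1),f(1,1))
replace slot 3: 2·(5+4) − 4 = 14 → (5,4,14)

5,4,14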